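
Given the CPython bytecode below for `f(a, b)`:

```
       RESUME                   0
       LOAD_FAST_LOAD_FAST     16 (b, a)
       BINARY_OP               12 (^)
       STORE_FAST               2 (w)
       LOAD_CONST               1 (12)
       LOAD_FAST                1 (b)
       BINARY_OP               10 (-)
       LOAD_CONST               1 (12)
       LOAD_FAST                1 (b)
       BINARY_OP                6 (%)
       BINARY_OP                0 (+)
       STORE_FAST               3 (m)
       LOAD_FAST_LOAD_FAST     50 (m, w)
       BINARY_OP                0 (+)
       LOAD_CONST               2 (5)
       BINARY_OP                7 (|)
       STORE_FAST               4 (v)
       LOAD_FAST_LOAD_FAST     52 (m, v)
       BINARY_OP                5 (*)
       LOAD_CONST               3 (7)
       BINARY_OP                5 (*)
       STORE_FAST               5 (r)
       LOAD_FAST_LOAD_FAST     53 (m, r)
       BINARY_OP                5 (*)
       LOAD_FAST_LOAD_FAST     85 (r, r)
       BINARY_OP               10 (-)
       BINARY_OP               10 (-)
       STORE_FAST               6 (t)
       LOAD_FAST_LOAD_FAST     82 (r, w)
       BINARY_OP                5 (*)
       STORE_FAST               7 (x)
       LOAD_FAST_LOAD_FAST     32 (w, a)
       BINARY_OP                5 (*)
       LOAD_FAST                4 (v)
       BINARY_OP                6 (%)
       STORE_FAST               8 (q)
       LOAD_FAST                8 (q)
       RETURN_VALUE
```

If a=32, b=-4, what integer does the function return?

-12

LOAD_FAST_LOAD_FAST b,a → push -4,32. Stack: [-4, 32]
BINARY_OP ^ → -4 ^ 32 = -36. Stack: [-36]
STORE_FAST w → w=-36. Stack: []
LOAD_CONST → push 12. Stack: [12]
LOAD_FAST b → push -4. Stack: [12, -4]
BINARY_OP - → 12 - -4 = 16. Stack: [16]
LOAD_CONST → push 12. Stack: [16, 12]
LOAD_FAST b → push -4. Stack: [16, 12, -4]
BINARY_OP % → 12 % -4 = 0. Stack: [16, 0]
BINARY_OP + → 16 + 0 = 16. Stack: [16]
STORE_FAST m → m=16. Stack: []
LOAD_FAST_LOAD_FAST m,w → push 16,-36. Stack: [16, -36]
BINARY_OP + → 16 + -36 = -20. Stack: [-20]
LOAD_CONST → push 5. Stack: [-20, 5]
BINARY_OP | → -20 | 5 = -19. Stack: [-19]
STORE_FAST v → v=-19. Stack: []
LOAD_FAST_LOAD_FAST m,v → push 16,-19. Stack: [16, -19]
BINARY_OP * → 16 * -19 = -304. Stack: [-304]
LOAD_CONST → push 7. Stack: [-304, 7]
BINARY_OP * → -304 * 7 = -2128. Stack: [-2128]
STORE_FAST r → r=-2128. Stack: []
LOAD_FAST_LOAD_FAST m,r → push 16,-2128. Stack: [16, -2128]
BINARY_OP * → 16 * -2128 = -34048. Stack: [-34048]
LOAD_FAST_LOAD_FAST r,r → push -2128,-2128. Stack: [-34048, -2128, -2128]
BINARY_OP - → -2128 - -2128 = 0. Stack: [-34048, 0]
BINARY_OP - → -34048 - 0 = -34048. Stack: [-34048]
STORE_FAST t → t=-34048. Stack: []
LOAD_FAST_LOAD_FAST r,w → push -2128,-36. Stack: [-2128, -36]
BINARY_OP * → -2128 * -36 = 76608. Stack: [76608]
STORE_FAST x → x=76608. Stack: []
LOAD_FAST_LOAD_FAST w,a → push -36,32. Stack: [-36, 32]
BINARY_OP * → -36 * 32 = -1152. Stack: [-1152]
LOAD_FAST v → push -19. Stack: [-1152, -19]
BINARY_OP % → -1152 % -19 = -12. Stack: [-12]
STORE_FAST q → q=-12. Stack: []
LOAD_FAST q → push -12. Stack: [-12]
RETURN_VALUE → return -12.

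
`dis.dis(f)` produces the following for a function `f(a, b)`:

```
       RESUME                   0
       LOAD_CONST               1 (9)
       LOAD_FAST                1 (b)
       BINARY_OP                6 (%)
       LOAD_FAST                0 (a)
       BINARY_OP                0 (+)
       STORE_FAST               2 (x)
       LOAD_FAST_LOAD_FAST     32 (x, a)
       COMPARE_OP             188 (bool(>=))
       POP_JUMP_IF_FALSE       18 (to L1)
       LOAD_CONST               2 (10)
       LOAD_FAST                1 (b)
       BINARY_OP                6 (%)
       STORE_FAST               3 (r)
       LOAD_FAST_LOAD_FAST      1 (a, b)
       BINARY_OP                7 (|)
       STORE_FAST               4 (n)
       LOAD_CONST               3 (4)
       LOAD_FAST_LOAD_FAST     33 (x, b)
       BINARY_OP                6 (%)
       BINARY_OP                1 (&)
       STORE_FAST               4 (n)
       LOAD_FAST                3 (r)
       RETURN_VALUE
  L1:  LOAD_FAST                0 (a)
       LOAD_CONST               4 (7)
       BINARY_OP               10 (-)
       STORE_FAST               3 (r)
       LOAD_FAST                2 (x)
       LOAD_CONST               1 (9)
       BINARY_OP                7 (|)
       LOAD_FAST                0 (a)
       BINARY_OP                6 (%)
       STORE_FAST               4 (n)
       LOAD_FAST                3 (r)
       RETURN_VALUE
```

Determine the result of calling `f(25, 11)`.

10

LOAD_CONST → push 9. Stack: [9]
LOAD_FAST b → push 11. Stack: [9, 11]
BINARY_OP % → 9 % 11 = 9. Stack: [9]
LOAD_FAST a → push 25. Stack: [9, 25]
BINARY_OP + → 9 + 25 = 34. Stack: [34]
STORE_FAST x → x=34. Stack: []
LOAD_FAST_LOAD_FAST x,a → push 34,25. Stack: [34, 25]
COMPARE_OP bool(>=) → 34 vs 25 = True. Stack: [True]
POP_JUMP_IF_FALSE → pop True; no jump. Stack: []
LOAD_CONST → push 10. Stack: [10]
LOAD_FAST b → push 11. Stack: [10, 11]
BINARY_OP % → 10 % 11 = 10. Stack: [10]
STORE_FAST r → r=10. Stack: []
LOAD_FAST_LOAD_FAST a,b → push 25,11. Stack: [25, 11]
BINARY_OP | → 25 | 11 = 27. Stack: [27]
STORE_FAST n → n=27. Stack: []
LOAD_CONST → push 4. Stack: [4]
LOAD_FAST_LOAD_FAST x,b → push 34,11. Stack: [4, 34, 11]
BINARY_OP % → 34 % 11 = 1. Stack: [4, 1]
BINARY_OP & → 4 & 1 = 0. Stack: [0]
STORE_FAST n → n=0. Stack: []
LOAD_FAST r → push 10. Stack: [10]
RETURN_VALUE → return 10.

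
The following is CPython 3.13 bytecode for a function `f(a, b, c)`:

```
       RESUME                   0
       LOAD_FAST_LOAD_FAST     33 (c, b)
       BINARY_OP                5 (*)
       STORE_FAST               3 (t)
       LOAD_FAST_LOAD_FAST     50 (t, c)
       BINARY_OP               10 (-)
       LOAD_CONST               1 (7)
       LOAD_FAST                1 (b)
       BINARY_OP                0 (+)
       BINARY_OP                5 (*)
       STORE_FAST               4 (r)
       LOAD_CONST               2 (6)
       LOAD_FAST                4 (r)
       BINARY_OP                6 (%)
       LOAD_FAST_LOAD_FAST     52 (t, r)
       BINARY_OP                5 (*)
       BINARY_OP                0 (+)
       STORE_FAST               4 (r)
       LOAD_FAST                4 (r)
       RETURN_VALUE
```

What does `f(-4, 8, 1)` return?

846

LOAD_FAST_LOAD_FAST c,b → push 1,8. Stack: [1, 8]
BINARY_OP * → 1 * 8 = 8. Stack: [8]
STORE_FAST t → t=8. Stack: []
LOAD_FAST_LOAD_FAST t,c → push 8,1. Stack: [8, 1]
BINARY_OP - → 8 - 1 = 7. Stack: [7]
LOAD_CONST → push 7. Stack: [7, 7]
LOAD_FAST b → push 8. Stack: [7, 7, 8]
BINARY_OP + → 7 + 8 = 15. Stack: [7, 15]
BINARY_OP * → 7 * 15 = 105. Stack: [105]
STORE_FAST r → r=105. Stack: []
LOAD_CONST → push 6. Stack: [6]
LOAD_FAST r → push 105. Stack: [6, 105]
BINARY_OP % → 6 % 105 = 6. Stack: [6]
LOAD_FAST_LOAD_FAST t,r → push 8,105. Stack: [6, 8, 105]
BINARY_OP * → 8 * 105 = 840. Stack: [6, 840]
BINARY_OP + → 6 + 840 = 846. Stack: [846]
STORE_FAST r → r=846. Stack: []
LOAD_FAST r → push 846. Stack: [846]
RETURN_VALUE → return 846.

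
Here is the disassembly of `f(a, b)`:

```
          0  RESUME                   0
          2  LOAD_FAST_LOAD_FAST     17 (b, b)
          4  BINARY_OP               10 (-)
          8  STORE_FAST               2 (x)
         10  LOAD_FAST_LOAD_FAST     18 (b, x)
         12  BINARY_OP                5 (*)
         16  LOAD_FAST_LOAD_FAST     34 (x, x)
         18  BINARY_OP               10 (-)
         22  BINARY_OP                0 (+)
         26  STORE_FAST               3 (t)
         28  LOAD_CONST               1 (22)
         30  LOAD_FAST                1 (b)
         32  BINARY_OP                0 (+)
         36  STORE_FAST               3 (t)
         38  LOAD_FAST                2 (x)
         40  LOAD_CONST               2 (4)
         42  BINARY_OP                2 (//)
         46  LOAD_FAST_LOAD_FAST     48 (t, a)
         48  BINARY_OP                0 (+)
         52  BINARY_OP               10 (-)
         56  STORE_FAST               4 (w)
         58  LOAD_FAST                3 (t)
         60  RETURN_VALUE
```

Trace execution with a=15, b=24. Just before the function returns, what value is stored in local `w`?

LOAD_FAST_LOAD_FAST b,b → push 24,24. Stack: [24, 24]
BINARY_OP - → 24 - 24 = 0. Stack: [0]
STORE_FAST x → x=0. Stack: []
LOAD_FAST_LOAD_FAST b,x → push 24,0. Stack: [24, 0]
BINARY_OP * → 24 * 0 = 0. Stack: [0]
LOAD_FAST_LOAD_FAST x,x → push 0,0. Stack: [0, 0, 0]
BINARY_OP - → 0 - 0 = 0. Stack: [0, 0]
BINARY_OP + → 0 + 0 = 0. Stack: [0]
STORE_FAST t → t=0. Stack: []
LOAD_CONST → push 22. Stack: [22]
LOAD_FAST b → push 24. Stack: [22, 24]
BINARY_OP + → 22 + 24 = 46. Stack: [46]
STORE_FAST t → t=46. Stack: []
LOAD_FAST x → push 0. Stack: [0]
LOAD_CONST → push 4. Stack: [0, 4]
BINARY_OP // → 0 // 4 = 0. Stack: [0]
LOAD_FAST_LOAD_FAST t,a → push 46,15. Stack: [0, 46, 15]
BINARY_OP + → 46 + 15 = 61. Stack: [0, 61]
BINARY_OP - → 0 - 61 = -61. Stack: [-61]
STORE_FAST w → w=-61. Stack: []
LOAD_FAST t → push 46. Stack: [46]
RETURN_VALUE → return 46.

-61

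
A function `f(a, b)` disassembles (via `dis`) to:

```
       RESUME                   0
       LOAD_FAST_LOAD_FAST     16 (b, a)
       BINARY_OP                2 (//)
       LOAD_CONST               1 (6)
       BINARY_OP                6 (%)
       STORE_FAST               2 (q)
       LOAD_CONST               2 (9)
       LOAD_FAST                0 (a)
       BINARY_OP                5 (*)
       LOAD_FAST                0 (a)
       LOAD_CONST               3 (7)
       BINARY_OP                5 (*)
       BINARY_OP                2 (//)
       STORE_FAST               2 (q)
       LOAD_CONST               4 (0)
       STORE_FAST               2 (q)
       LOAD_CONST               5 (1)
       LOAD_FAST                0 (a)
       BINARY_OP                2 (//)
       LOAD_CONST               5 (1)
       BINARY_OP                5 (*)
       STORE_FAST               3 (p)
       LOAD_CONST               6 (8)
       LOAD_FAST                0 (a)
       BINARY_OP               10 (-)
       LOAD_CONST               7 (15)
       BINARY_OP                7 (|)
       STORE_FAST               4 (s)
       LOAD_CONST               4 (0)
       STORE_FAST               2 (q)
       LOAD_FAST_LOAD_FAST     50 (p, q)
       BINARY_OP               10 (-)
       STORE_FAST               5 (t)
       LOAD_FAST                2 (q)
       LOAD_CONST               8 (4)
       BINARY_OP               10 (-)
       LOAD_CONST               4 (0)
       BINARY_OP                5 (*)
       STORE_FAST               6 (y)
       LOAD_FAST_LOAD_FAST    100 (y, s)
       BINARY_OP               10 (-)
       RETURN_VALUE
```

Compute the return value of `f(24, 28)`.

LOAD_FAST_LOAD_FAST b,a → push 28,24. Stack: [28, 24]
BINARY_OP // → 28 // 24 = 1. Stack: [1]
LOAD_CONST → push 6. Stack: [1, 6]
BINARY_OP % → 1 % 6 = 1. Stack: [1]
STORE_FAST q → q=1. Stack: []
LOAD_CONST → push 9. Stack: [9]
LOAD_FAST a → push 24. Stack: [9, 24]
BINARY_OP * → 9 * 24 = 216. Stack: [216]
LOAD_FAST a → push 24. Stack: [216, 24]
LOAD_CONST → push 7. Stack: [216, 24, 7]
BINARY_OP * → 24 * 7 = 168. Stack: [216, 168]
BINARY_OP // → 216 // 168 = 1. Stack: [1]
STORE_FAST q → q=1. Stack: []
LOAD_CONST → push 0. Stack: [0]
STORE_FAST q → q=0. Stack: []
LOAD_CONST → push 1. Stack: [1]
LOAD_FAST a → push 24. Stack: [1, 24]
BINARY_OP // → 1 // 24 = 0. Stack: [0]
LOAD_CONST → push 1. Stack: [0, 1]
BINARY_OP * → 0 * 1 = 0. Stack: [0]
STORE_FAST p → p=0. Stack: []
LOAD_CONST → push 8. Stack: [8]
LOAD_FAST a → push 24. Stack: [8, 24]
BINARY_OP - → 8 - 24 = -16. Stack: [-16]
LOAD_CONST → push 15. Stack: [-16, 15]
BINARY_OP | → -16 | 15 = -1. Stack: [-1]
STORE_FAST s → s=-1. Stack: []
LOAD_CONST → push 0. Stack: [0]
STORE_FAST q → q=0. Stack: []
LOAD_FAST_LOAD_FAST p,q → push 0,0. Stack: [0, 0]
BINARY_OP - → 0 - 0 = 0. Stack: [0]
STORE_FAST t → t=0. Stack: []
LOAD_FAST q → push 0. Stack: [0]
LOAD_CONST → push 4. Stack: [0, 4]
BINARY_OP - → 0 - 4 = -4. Stack: [-4]
LOAD_CONST → push 0. Stack: [-4, 0]
BINARY_OP * → -4 * 0 = 0. Stack: [0]
STORE_FAST y → y=0. Stack: []
LOAD_FAST_LOAD_FAST y,s → push 0,-1. Stack: [0, -1]
BINARY_OP - → 0 - -1 = 1. Stack: [1]
RETURN_VALUE → return 1.

1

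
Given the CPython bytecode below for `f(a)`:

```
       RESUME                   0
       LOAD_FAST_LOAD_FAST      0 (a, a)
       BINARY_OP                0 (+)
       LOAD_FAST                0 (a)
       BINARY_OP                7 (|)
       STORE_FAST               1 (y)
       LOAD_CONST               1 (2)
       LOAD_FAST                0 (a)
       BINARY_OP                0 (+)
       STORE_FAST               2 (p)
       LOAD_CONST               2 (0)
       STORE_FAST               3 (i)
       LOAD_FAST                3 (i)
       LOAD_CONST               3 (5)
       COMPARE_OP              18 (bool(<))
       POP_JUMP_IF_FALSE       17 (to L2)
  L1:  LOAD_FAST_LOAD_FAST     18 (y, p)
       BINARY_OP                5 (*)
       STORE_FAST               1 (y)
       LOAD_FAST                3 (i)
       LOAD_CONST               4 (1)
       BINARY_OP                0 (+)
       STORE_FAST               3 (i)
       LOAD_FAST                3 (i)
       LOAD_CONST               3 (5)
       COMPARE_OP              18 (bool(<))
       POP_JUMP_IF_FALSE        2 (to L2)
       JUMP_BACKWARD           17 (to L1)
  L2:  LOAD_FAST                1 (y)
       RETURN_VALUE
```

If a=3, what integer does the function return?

LOAD_FAST_LOAD_FAST a,a → push 3,3
BINARY_OP + → 3 + 3 = 6
LOAD_FAST a → push 3
BINARY_OP | → 6 | 3 = 7
STORE_FAST y → y=7
LOAD_CONST → push 2
LOAD_FAST a → push 3
BINARY_OP + → 2 + 3 = 5
STORE_FAST p → p=5
LOAD_CONST → push 0
STORE_FAST i → i=0
LOAD_FAST i → push 0
LOAD_CONST → push 5
COMPARE_OP bool(<) → 0 vs 5 = True
POP_JUMP_IF_FALSE → pop True; no jump
LOAD_FAST_LOAD_FAST y,p → push 7,5
BINARY_OP * → 7 * 5 = 35
STORE_FAST y → y=35
LOAD_FAST i → push 0
LOAD_CONST → push 1
BINARY_OP + → 0 + 1 = 1
STORE_FAST i → i=1
LOAD_FAST i → push 1
LOAD_CONST → push 5
COMPARE_OP bool(<) → 1 vs 5 = True
POP_JUMP_IF_FALSE → pop True; no jump
LOAD_FAST_LOAD_FAST y,p → push 35,5
BINARY_OP * → 35 * 5 = 175
STORE_FAST y → y=175
LOAD_FAST i → push 1
LOAD_CONST → push 1
BINARY_OP + → 1 + 1 = 2
STORE_FAST i → i=2
LOAD_FAST i → push 2
LOAD_CONST → push 5
COMPARE_OP bool(<) → 2 vs 5 = True
POP_JUMP_IF_FALSE → pop True; no jump
LOAD_FAST_LOAD_FAST y,p → push 175,5
BINARY_OP * → 175 * 5 = 875
STORE_FAST y → y=875
LOAD_FAST i → push 2
LOAD_CONST → push 1
BINARY_OP + → 2 + 1 = 3
STORE_FAST i → i=3
LOAD_FAST i → push 3
LOAD_CONST → push 5
COMPARE_OP bool(<) → 3 vs 5 = True
POP_JUMP_IF_FALSE → pop True; no jump
LOAD_FAST_LOAD_FAST y,p → push 875,5
BINARY_OP * → 875 * 5 = 4375
STORE_FAST y → y=4375
LOAD_FAST i → push 3
LOAD_CONST → push 1
BINARY_OP + → 3 + 1 = 4
STORE_FAST i → i=4
LOAD_FAST i → push 4
LOAD_CONST → push 5
COMPARE_OP bool(<) → 4 vs 5 = True
POP_JUMP_IF_FALSE → pop True; no jump
LOAD_FAST_LOAD_FAST y,p → push 4375,5
BINARY_OP * → 4375 * 5 = 21875
STORE_FAST y → y=21875
LOAD_FAST i → push 4
LOAD_CONST → push 1
BINARY_OP + → 4 + 1 = 5
STORE_FAST i → i=5
LOAD_FAST i → push 5
LOAD_CONST → push 5
COMPARE_OP bool(<) → 5 vs 5 = False
POP_JUMP_IF_FALSE → pop False; jump
LOAD_FAST y → push 21875
RETURN_VALUE → return 21875.

21875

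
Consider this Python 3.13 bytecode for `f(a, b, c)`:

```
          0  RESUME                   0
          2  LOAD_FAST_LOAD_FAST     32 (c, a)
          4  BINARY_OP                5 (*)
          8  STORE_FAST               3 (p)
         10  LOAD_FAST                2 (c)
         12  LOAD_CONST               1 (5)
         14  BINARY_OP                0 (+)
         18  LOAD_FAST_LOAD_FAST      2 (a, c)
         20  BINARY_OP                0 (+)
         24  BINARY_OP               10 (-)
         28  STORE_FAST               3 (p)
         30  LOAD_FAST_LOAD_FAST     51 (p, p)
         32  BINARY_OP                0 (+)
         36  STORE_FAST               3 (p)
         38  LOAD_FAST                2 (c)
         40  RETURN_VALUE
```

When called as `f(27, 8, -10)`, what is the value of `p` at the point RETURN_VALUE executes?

LOAD_FAST_LOAD_FAST c,a → push -10,27. Stack: [-10, 27]
BINARY_OP * → -10 * 27 = -270. Stack: [-270]
STORE_FAST p → p=-270. Stack: []
LOAD_FAST c → push -10. Stack: [-10]
LOAD_CONST → push 5. Stack: [-10, 5]
BINARY_OP + → -10 + 5 = -5. Stack: [-5]
LOAD_FAST_LOAD_FAST a,c → push 27,-10. Stack: [-5, 27, -10]
BINARY_OP + → 27 + -10 = 17. Stack: [-5, 17]
BINARY_OP - → -5 - 17 = -22. Stack: [-22]
STORE_FAST p → p=-22. Stack: []
LOAD_FAST_LOAD_FAST p,p → push -22,-22. Stack: [-22, -22]
BINARY_OP + → -22 + -22 = -44. Stack: [-44]
STORE_FAST p → p=-44. Stack: []
LOAD_FAST c → push -10. Stack: [-10]
RETURN_VALUE → return -10.

-44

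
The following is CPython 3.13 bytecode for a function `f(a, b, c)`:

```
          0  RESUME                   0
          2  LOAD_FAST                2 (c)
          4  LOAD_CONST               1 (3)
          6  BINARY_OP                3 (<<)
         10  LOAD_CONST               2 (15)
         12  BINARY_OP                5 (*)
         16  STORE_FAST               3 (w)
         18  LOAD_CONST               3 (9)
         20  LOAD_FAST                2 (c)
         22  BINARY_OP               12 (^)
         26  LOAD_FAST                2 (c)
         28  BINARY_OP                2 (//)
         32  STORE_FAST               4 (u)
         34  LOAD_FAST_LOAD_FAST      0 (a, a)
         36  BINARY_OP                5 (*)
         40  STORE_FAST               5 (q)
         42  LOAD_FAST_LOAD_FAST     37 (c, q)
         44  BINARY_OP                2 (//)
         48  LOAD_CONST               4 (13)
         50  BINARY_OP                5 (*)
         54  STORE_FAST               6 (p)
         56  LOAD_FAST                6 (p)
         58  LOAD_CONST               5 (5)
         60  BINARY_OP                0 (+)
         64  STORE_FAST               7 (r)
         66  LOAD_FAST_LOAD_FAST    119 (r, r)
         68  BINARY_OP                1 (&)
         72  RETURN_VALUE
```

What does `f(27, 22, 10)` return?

5

LOAD_FAST c → push 10. Stack: [10]
LOAD_CONST → push 3. Stack: [10, 3]
BINARY_OP << → 10 << 3 = 80. Stack: [80]
LOAD_CONST → push 15. Stack: [80, 15]
BINARY_OP * → 80 * 15 = 1200. Stack: [1200]
STORE_FAST w → w=1200. Stack: []
LOAD_CONST → push 9. Stack: [9]
LOAD_FAST c → push 10. Stack: [9, 10]
BINARY_OP ^ → 9 ^ 10 = 3. Stack: [3]
LOAD_FAST c → push 10. Stack: [3, 10]
BINARY_OP // → 3 // 10 = 0. Stack: [0]
STORE_FAST u → u=0. Stack: []
LOAD_FAST_LOAD_FAST a,a → push 27,27. Stack: [27, 27]
BINARY_OP * → 27 * 27 = 729. Stack: [729]
STORE_FAST q → q=729. Stack: []
LOAD_FAST_LOAD_FAST c,q → push 10,729. Stack: [10, 729]
BINARY_OP // → 10 // 729 = 0. Stack: [0]
LOAD_CONST → push 13. Stack: [0, 13]
BINARY_OP * → 0 * 13 = 0. Stack: [0]
STORE_FAST p → p=0. Stack: []
LOAD_FAST p → push 0. Stack: [0]
LOAD_CONST → push 5. Stack: [0, 5]
BINARY_OP + → 0 + 5 = 5. Stack: [5]
STORE_FAST r → r=5. Stack: []
LOAD_FAST_LOAD_FAST r,r → push 5,5. Stack: [5, 5]
BINARY_OP & → 5 & 5 = 5. Stack: [5]
RETURN_VALUE → return 5.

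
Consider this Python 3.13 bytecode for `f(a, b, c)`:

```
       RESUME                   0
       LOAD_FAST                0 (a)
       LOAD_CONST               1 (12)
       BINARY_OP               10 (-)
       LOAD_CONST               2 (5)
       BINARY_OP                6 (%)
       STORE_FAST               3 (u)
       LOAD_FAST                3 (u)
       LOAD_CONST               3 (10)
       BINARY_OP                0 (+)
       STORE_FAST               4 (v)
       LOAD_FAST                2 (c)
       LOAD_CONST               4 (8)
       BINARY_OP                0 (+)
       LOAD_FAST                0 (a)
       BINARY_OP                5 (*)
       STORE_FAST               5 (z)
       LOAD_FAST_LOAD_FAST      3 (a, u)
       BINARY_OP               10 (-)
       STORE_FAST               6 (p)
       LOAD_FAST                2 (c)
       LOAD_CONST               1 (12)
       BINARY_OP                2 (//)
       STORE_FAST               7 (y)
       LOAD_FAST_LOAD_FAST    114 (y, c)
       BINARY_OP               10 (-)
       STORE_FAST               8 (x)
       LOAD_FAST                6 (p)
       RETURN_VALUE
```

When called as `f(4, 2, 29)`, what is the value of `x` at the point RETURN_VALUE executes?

LOAD_FAST a → push 4. Stack: [4]
LOAD_CONST → push 12. Stack: [4, 12]
BINARY_OP - → 4 - 12 = -8. Stack: [-8]
LOAD_CONST → push 5. Stack: [-8, 5]
BINARY_OP % → -8 % 5 = 2. Stack: [2]
STORE_FAST u → u=2. Stack: []
LOAD_FAST u → push 2. Stack: [2]
LOAD_CONST → push 10. Stack: [2, 10]
BINARY_OP + → 2 + 10 = 12. Stack: [12]
STORE_FAST v → v=12. Stack: []
LOAD_FAST c → push 29. Stack: [29]
LOAD_CONST → push 8. Stack: [29, 8]
BINARY_OP + → 29 + 8 = 37. Stack: [37]
LOAD_FAST a → push 4. Stack: [37, 4]
BINARY_OP * → 37 * 4 = 148. Stack: [148]
STORE_FAST z → z=148. Stack: []
LOAD_FAST_LOAD_FAST a,u → push 4,2. Stack: [4, 2]
BINARY_OP - → 4 - 2 = 2. Stack: [2]
STORE_FAST p → p=2. Stack: []
LOAD_FAST c → push 29. Stack: [29]
LOAD_CONST → push 12. Stack: [29, 12]
BINARY_OP // → 29 // 12 = 2. Stack: [2]
STORE_FAST y → y=2. Stack: []
LOAD_FAST_LOAD_FAST y,c → push 2,29. Stack: [2, 29]
BINARY_OP - → 2 - 29 = -27. Stack: [-27]
STORE_FAST x → x=-27. Stack: []
LOAD_FAST p → push 2. Stack: [2]
RETURN_VALUE → return 2.

-27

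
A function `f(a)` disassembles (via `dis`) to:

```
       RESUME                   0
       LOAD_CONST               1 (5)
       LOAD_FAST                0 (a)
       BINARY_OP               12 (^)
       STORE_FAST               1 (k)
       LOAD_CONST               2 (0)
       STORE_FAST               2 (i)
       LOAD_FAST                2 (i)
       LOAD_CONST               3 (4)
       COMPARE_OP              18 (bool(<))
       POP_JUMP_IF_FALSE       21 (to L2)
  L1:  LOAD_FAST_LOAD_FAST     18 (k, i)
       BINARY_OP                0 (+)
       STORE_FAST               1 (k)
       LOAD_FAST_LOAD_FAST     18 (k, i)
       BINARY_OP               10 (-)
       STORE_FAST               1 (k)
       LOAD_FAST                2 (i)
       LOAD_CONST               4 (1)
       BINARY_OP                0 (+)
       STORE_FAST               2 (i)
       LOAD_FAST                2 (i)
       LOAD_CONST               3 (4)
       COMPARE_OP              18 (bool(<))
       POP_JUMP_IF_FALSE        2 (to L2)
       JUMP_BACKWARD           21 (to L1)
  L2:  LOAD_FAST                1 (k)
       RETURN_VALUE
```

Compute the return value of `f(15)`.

10

LOAD_CONST → push 5
LOAD_FAST a → push 15
BINARY_OP ^ → 5 ^ 15 = 10
STORE_FAST k → k=10
LOAD_CONST → push 0
STORE_FAST i → i=0
LOAD_FAST i → push 0
LOAD_CONST → push 4
COMPARE_OP bool(<) → 0 vs 4 = True
POP_JUMP_IF_FALSE → pop True; no jump
LOAD_FAST_LOAD_FAST k,i → push 10,0
BINARY_OP + → 10 + 0 = 10
STORE_FAST k → k=10
LOAD_FAST_LOAD_FAST k,i → push 10,0
BINARY_OP - → 10 - 0 = 10
STORE_FAST k → k=10
LOAD_FAST i → push 0
LOAD_CONST → push 1
BINARY_OP + → 0 + 1 = 1
STORE_FAST i → i=1
LOAD_FAST i → push 1
LOAD_CONST → push 4
COMPARE_OP bool(<) → 1 vs 4 = True
POP_JUMP_IF_FALSE → pop True; no jump
LOAD_FAST_LOAD_FAST k,i → push 10,1
BINARY_OP + → 10 + 1 = 11
STORE_FAST k → k=11
LOAD_FAST_LOAD_FAST k,i → push 11,1
BINARY_OP - → 11 - 1 = 10
STORE_FAST k → k=10
LOAD_FAST i → push 1
LOAD_CONST → push 1
BINARY_OP + → 1 + 1 = 2
STORE_FAST i → i=2
LOAD_FAST i → push 2
LOAD_CONST → push 4
COMPARE_OP bool(<) → 2 vs 4 = True
POP_JUMP_IF_FALSE → pop True; no jump
LOAD_FAST_LOAD_FAST k,i → push 10,2
BINARY_OP + → 10 + 2 = 12
STORE_FAST k → k=12
LOAD_FAST_LOAD_FAST k,i → push 12,2
BINARY_OP - → 12 - 2 = 10
STORE_FAST k → k=10
LOAD_FAST i → push 2
LOAD_CONST → push 1
BINARY_OP + → 2 + 1 = 3
STORE_FAST i → i=3
LOAD_FAST i → push 3
LOAD_CONST → push 4
COMPARE_OP bool(<) → 3 vs 4 = True
POP_JUMP_IF_FALSE → pop True; no jump
LOAD_FAST_LOAD_FAST k,i → push 10,3
BINARY_OP + → 10 + 3 = 13
STORE_FAST k → k=13
LOAD_FAST_LOAD_FAST k,i → push 13,3
BINARY_OP - → 13 - 3 = 10
STORE_FAST k → k=10
LOAD_FAST i → push 3
LOAD_CONST → push 1
BINARY_OP + → 3 + 1 = 4
STORE_FAST i → i=4
LOAD_FAST i → push 4
LOAD_CONST → push 4
COMPARE_OP bool(<) → 4 vs 4 = False
POP_JUMP_IF_FALSE → pop False; jump
LOAD_FAST k → push 10
RETURN_VALUE → return 10.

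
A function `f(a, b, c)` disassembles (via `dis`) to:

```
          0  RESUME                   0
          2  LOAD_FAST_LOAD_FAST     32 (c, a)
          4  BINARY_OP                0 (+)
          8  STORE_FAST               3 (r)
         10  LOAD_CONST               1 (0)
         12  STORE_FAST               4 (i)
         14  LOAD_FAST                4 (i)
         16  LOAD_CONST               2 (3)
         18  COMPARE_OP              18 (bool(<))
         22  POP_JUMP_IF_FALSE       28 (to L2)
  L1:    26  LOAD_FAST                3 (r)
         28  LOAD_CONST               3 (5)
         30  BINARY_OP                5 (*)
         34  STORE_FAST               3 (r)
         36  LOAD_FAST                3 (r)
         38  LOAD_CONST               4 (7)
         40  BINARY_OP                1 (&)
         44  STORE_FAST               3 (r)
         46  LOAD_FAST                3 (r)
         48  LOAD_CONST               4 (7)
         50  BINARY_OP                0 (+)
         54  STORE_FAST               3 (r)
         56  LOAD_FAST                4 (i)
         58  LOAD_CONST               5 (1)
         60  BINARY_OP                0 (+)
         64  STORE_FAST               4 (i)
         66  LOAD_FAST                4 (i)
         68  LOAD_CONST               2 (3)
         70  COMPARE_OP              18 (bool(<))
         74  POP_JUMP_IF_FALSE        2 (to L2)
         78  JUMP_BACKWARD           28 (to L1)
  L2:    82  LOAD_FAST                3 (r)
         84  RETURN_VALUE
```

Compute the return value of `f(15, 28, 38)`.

10

LOAD_FAST_LOAD_FAST c,a → push 38,15
BINARY_OP + → 38 + 15 = 53
STORE_FAST r → r=53
LOAD_CONST → push 0
STORE_FAST i → i=0
LOAD_FAST i → push 0
LOAD_CONST → push 3
COMPARE_OP bool(<) → 0 vs 3 = True
POP_JUMP_IF_FALSE → pop True; no jump
LOAD_FAST r → push 53
LOAD_CONST → push 5
BINARY_OP * → 53 * 5 = 265
STORE_FAST r → r=265
LOAD_FAST r → push 265
LOAD_CONST → push 7
BINARY_OP & → 265 & 7 = 1
STORE_FAST r → r=1
LOAD_FAST r → push 1
LOAD_CONST → push 7
BINARY_OP + → 1 + 7 = 8
STORE_FAST r → r=8
LOAD_FAST i → push 0
LOAD_CONST → push 1
BINARY_OP + → 0 + 1 = 1
STORE_FAST i → i=1
LOAD_FAST i → push 1
LOAD_CONST → push 3
COMPARE_OP bool(<) → 1 vs 3 = True
POP_JUMP_IF_FALSE → pop True; no jump
LOAD_FAST r → push 8
LOAD_CONST → push 5
BINARY_OP * → 8 * 5 = 40
STORE_FAST r → r=40
LOAD_FAST r → push 40
LOAD_CONST → push 7
BINARY_OP & → 40 & 7 = 0
STORE_FAST r → r=0
LOAD_FAST r → push 0
LOAD_CONST → push 7
BINARY_OP + → 0 + 7 = 7
STORE_FAST r → r=7
LOAD_FAST i → push 1
LOAD_CONST → push 1
BINARY_OP + → 1 + 1 = 2
STORE_FAST i → i=2
LOAD_FAST i → push 2
LOAD_CONST → push 3
COMPARE_OP bool(<) → 2 vs 3 = True
POP_JUMP_IF_FALSE → pop True; no jump
LOAD_FAST r → push 7
LOAD_CONST → push 5
BINARY_OP * → 7 * 5 = 35
STORE_FAST r → r=35
LOAD_FAST r → push 35
LOAD_CONST → push 7
BINARY_OP & → 35 & 7 = 3
STORE_FAST r → r=3
LOAD_FAST r → push 3
LOAD_CONST → push 7
BINARY_OP + → 3 + 7 = 10
STORE_FAST r → r=10
LOAD_FAST i → push 2
LOAD_CONST → push 1
BINARY_OP + → 2 + 1 = 3
STORE_FAST i → i=3
LOAD_FAST i → push 3
LOAD_CONST → push 3
COMPARE_OP bool(<) → 3 vs 3 = False
POP_JUMP_IF_FALSE → pop False; jump
LOAD_FAST r → push 10
RETURN_VALUE → return 10.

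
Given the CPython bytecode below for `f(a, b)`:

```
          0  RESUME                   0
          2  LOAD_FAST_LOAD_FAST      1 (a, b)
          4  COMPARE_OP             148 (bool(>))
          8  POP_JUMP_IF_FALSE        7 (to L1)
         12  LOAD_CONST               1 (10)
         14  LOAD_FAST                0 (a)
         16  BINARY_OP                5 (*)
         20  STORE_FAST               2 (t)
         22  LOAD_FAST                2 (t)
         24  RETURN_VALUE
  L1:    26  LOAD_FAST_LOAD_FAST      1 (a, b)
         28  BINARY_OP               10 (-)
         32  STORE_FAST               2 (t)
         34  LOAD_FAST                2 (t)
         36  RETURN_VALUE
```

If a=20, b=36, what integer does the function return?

LOAD_FAST_LOAD_FAST a,b → push 20,36. Stack: [20, 36]
COMPARE_OP bool(>) → 20 vs 36 = False. Stack: [False]
POP_JUMP_IF_FALSE → pop False; jump. Stack: []
LOAD_FAST_LOAD_FAST a,b → push 20,36. Stack: [20, 36]
BINARY_OP - → 20 - 36 = -16. Stack: [-16]
STORE_FAST t → t=-16. Stack: []
LOAD_FAST t → push -16. Stack: [-16]
RETURN_VALUE → return -16.

-16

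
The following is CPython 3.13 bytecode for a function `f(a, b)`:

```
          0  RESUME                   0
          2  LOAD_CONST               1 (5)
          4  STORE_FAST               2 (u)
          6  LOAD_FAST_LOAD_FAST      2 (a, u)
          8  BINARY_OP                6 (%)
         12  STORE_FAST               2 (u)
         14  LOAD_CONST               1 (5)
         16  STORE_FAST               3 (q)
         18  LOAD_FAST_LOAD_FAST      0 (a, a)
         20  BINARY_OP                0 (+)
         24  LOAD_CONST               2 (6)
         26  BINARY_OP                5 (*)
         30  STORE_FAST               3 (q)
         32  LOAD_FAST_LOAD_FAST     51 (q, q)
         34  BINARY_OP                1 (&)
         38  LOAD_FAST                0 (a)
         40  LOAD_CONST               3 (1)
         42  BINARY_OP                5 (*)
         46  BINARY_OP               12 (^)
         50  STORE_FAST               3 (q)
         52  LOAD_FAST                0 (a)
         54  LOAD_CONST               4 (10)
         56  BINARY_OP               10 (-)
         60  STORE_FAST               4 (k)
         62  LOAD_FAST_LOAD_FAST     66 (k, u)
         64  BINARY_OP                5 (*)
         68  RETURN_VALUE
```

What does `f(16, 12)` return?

LOAD_CONST → push 5. Stack: [5]
STORE_FAST u → u=5. Stack: []
LOAD_FAST_LOAD_FAST a,u → push 16,5. Stack: [16, 5]
BINARY_OP % → 16 % 5 = 1. Stack: [1]
STORE_FAST u → u=1. Stack: []
LOAD_CONST → push 5. Stack: [5]
STORE_FAST q → q=5. Stack: []
LOAD_FAST_LOAD_FAST a,a → push 16,16. Stack: [16, 16]
BINARY_OP + → 16 + 16 = 32. Stack: [32]
LOAD_CONST → push 6. Stack: [32, 6]
BINARY_OP * → 32 * 6 = 192. Stack: [192]
STORE_FAST q → q=192. Stack: []
LOAD_FAST_LOAD_FAST q,q → push 192,192. Stack: [192, 192]
BINARY_OP & → 192 & 192 = 192. Stack: [192]
LOAD_FAST a → push 16. Stack: [192, 16]
LOAD_CONST → push 1. Stack: [192, 16, 1]
BINARY_OP * → 16 * 1 = 16. Stack: [192, 16]
BINARY_OP ^ → 192 ^ 16 = 208. Stack: [208]
STORE_FAST q → q=208. Stack: []
LOAD_FAST a → push 16. Stack: [16]
LOAD_CONST → push 10. Stack: [16, 10]
BINARY_OP - → 16 - 10 = 6. Stack: [6]
STORE_FAST k → k=6. Stack: []
LOAD_FAST_LOAD_FAST k,u → push 6,1. Stack: [6, 1]
BINARY_OP * → 6 * 1 = 6. Stack: [6]
RETURN_VALUE → return 6.

6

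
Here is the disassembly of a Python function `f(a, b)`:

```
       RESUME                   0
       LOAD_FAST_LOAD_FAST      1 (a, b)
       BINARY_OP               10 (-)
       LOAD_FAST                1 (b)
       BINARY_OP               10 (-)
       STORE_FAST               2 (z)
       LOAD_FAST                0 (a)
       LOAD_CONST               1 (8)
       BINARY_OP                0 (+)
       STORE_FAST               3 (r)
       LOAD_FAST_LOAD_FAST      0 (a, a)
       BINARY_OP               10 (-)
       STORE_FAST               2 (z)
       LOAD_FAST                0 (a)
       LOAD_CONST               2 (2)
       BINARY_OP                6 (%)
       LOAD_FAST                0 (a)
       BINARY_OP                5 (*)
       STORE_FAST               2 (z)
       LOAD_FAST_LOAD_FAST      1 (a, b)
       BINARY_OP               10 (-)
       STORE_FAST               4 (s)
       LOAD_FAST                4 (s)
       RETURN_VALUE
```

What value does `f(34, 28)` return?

6

LOAD_FAST_LOAD_FAST a,b → push 34,28. Stack: [34, 28]
BINARY_OP - → 34 - 28 = 6. Stack: [6]
LOAD_FAST b → push 28. Stack: [6, 28]
BINARY_OP - → 6 - 28 = -22. Stack: [-22]
STORE_FAST z → z=-22. Stack: []
LOAD_FAST a → push 34. Stack: [34]
LOAD_CONST → push 8. Stack: [34, 8]
BINARY_OP + → 34 + 8 = 42. Stack: [42]
STORE_FAST r → r=42. Stack: []
LOAD_FAST_LOAD_FAST a,a → push 34,34. Stack: [34, 34]
BINARY_OP - → 34 - 34 = 0. Stack: [0]
STORE_FAST z → z=0. Stack: []
LOAD_FAST a → push 34. Stack: [34]
LOAD_CONST → push 2. Stack: [34, 2]
BINARY_OP % → 34 % 2 = 0. Stack: [0]
LOAD_FAST a → push 34. Stack: [0, 34]
BINARY_OP * → 0 * 34 = 0. Stack: [0]
STORE_FAST z → z=0. Stack: []
LOAD_FAST_LOAD_FAST a,b → push 34,28. Stack: [34, 28]
BINARY_OP - → 34 - 28 = 6. Stack: [6]
STORE_FAST s → s=6. Stack: []
LOAD_FAST s → push 6. Stack: [6]
RETURN_VALUE → return 6.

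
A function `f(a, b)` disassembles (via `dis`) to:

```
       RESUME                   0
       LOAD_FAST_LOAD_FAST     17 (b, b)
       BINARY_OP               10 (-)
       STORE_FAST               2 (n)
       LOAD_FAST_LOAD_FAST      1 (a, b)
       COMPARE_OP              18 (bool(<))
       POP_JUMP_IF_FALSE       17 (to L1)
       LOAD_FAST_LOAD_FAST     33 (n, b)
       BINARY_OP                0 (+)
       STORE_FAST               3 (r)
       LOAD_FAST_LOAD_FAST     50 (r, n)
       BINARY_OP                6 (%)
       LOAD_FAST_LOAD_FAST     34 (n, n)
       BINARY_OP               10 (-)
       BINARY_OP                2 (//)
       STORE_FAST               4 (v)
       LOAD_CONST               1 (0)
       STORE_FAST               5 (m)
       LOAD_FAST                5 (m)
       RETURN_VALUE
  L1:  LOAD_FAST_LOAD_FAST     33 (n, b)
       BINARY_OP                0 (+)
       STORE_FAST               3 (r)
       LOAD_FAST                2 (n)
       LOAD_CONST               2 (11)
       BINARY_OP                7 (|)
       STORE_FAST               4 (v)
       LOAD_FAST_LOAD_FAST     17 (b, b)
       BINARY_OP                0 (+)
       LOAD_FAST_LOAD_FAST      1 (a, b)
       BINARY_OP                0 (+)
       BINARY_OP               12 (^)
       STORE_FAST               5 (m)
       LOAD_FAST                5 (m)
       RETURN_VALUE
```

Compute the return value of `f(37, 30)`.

127

LOAD_FAST_LOAD_FAST b,b → push 30,30. Stack: [30, 30]
BINARY_OP - → 30 - 30 = 0. Stack: [0]
STORE_FAST n → n=0. Stack: []
LOAD_FAST_LOAD_FAST a,b → push 37,30. Stack: [37, 30]
COMPARE_OP bool(<) → 37 vs 30 = False. Stack: [False]
POP_JUMP_IF_FALSE → pop False; jump. Stack: []
LOAD_FAST_LOAD_FAST n,b → push 0,30. Stack: [0, 30]
BINARY_OP + → 0 + 30 = 30. Stack: [30]
STORE_FAST r → r=30. Stack: []
LOAD_FAST n → push 0. Stack: [0]
LOAD_CONST → push 11. Stack: [0, 11]
BINARY_OP | → 0 | 11 = 11. Stack: [11]
STORE_FAST v → v=11. Stack: []
LOAD_FAST_LOAD_FAST b,b → push 30,30. Stack: [30, 30]
BINARY_OP + → 30 + 30 = 60. Stack: [60]
LOAD_FAST_LOAD_FAST a,b → push 37,30. Stack: [60, 37, 30]
BINARY_OP + → 37 + 30 = 67. Stack: [60, 67]
BINARY_OP ^ → 60 ^ 67 = 127. Stack: [127]
STORE_FAST m → m=127. Stack: []
LOAD_FAST m → push 127. Stack: [127]
RETURN_VALUE → return 127.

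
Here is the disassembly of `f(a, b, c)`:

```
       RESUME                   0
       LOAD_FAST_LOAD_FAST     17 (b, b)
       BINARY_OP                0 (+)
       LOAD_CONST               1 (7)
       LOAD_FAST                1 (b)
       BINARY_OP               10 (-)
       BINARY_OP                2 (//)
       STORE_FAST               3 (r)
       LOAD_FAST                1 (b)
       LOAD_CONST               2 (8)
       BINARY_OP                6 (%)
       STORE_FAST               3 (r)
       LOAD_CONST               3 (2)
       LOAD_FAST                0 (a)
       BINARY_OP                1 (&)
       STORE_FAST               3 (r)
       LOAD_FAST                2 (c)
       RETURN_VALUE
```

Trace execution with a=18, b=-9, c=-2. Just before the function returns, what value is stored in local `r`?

LOAD_FAST_LOAD_FAST b,b → push -9,-9. Stack: [-9, -9]
BINARY_OP + → -9 + -9 = -18. Stack: [-18]
LOAD_CONST → push 7. Stack: [-18, 7]
LOAD_FAST b → push -9. Stack: [-18, 7, -9]
BINARY_OP - → 7 - -9 = 16. Stack: [-18, 16]
BINARY_OP // → -18 // 16 = -2. Stack: [-2]
STORE_FAST r → r=-2. Stack: []
LOAD_FAST b → push -9. Stack: [-9]
LOAD_CONST → push 8. Stack: [-9, 8]
BINARY_OP % → -9 % 8 = 7. Stack: [7]
STORE_FAST r → r=7. Stack: []
LOAD_CONST → push 2. Stack: [2]
LOAD_FAST a → push 18. Stack: [2, 18]
BINARY_OP & → 2 & 18 = 2. Stack: [2]
STORE_FAST r → r=2. Stack: []
LOAD_FAST c → push -2. Stack: [-2]
RETURN_VALUE → return -2.

2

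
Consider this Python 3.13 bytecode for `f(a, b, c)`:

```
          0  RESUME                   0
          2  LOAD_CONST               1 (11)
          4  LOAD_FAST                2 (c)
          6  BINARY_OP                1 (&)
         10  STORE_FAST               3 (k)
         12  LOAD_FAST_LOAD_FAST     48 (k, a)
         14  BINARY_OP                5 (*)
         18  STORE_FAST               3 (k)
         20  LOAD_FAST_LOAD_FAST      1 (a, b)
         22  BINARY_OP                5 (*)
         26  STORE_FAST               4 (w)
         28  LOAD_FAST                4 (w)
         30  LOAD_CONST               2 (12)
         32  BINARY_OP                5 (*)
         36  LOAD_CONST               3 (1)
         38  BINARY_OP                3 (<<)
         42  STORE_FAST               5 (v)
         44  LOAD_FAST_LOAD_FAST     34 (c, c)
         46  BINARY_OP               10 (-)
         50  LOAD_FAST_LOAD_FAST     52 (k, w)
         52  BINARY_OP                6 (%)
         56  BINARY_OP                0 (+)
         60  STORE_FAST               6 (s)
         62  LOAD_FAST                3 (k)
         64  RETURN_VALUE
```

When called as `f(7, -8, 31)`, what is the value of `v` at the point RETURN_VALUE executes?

-1344

LOAD_CONST → push 11. Stack: [11]
LOAD_FAST c → push 31. Stack: [11, 31]
BINARY_OP & → 11 & 31 = 11. Stack: [11]
STORE_FAST k → k=11. Stack: []
LOAD_FAST_LOAD_FAST k,a → push 11,7. Stack: [11, 7]
BINARY_OP * → 11 * 7 = 77. Stack: [77]
STORE_FAST k → k=77. Stack: []
LOAD_FAST_LOAD_FAST a,b → push 7,-8. Stack: [7, -8]
BINARY_OP * → 7 * -8 = -56. Stack: [-56]
STORE_FAST w → w=-56. Stack: []
LOAD_FAST w → push -56. Stack: [-56]
LOAD_CONST → push 12. Stack: [-56, 12]
BINARY_OP * → -56 * 12 = -672. Stack: [-672]
LOAD_CONST → push 1. Stack: [-672, 1]
BINARY_OP << → -672 << 1 = -1344. Stack: [-1344]
STORE_FAST v → v=-1344. Stack: []
LOAD_FAST_LOAD_FAST c,c → push 31,31. Stack: [31, 31]
BINARY_OP - → 31 - 31 = 0. Stack: [0]
LOAD_FAST_LOAD_FAST k,w → push 77,-56. Stack: [0, 77, -56]
BINARY_OP % → 77 % -56 = -35. Stack: [0, -35]
BINARY_OP + → 0 + -35 = -35. Stack: [-35]
STORE_FAST s → s=-35. Stack: []
LOAD_FAST k → push 77. Stack: [77]
RETURN_VALUE → return 77.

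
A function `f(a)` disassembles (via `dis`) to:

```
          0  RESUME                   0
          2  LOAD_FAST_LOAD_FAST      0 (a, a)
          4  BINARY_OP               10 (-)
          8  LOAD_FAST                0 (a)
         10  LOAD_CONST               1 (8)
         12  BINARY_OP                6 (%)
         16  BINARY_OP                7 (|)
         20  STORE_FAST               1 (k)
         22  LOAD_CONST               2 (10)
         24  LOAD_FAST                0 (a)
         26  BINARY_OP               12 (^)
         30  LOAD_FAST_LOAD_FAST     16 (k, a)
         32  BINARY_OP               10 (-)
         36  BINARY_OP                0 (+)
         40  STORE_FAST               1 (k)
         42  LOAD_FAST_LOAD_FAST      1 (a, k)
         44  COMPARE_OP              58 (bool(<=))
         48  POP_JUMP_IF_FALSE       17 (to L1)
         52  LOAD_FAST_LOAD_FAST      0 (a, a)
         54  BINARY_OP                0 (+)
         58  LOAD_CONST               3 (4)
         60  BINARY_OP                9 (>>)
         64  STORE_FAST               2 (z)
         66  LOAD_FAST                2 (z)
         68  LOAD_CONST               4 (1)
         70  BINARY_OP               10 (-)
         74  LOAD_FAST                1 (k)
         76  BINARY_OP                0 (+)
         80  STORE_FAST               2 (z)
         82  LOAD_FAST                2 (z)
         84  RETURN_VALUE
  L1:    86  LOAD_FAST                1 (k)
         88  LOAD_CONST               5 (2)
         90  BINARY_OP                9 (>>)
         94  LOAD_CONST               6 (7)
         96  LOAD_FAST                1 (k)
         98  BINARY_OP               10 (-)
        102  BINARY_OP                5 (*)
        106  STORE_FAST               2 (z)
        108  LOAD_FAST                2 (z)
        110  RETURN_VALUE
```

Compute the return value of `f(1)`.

10

LOAD_FAST_LOAD_FAST a,a → push 1,1. Stack: [1, 1]
BINARY_OP - → 1 - 1 = 0. Stack: [0]
LOAD_FAST a → push 1. Stack: [0, 1]
LOAD_CONST → push 8. Stack: [0, 1, 8]
BINARY_OP % → 1 % 8 = 1. Stack: [0, 1]
BINARY_OP | → 0 | 1 = 1. Stack: [1]
STORE_FAST k → k=1. Stack: []
LOAD_CONST → push 10. Stack: [10]
LOAD_FAST a → push 1. Stack: [10, 1]
BINARY_OP ^ → 10 ^ 1 = 11. Stack: [11]
LOAD_FAST_LOAD_FAST k,a → push 1,1. Stack: [11, 1, 1]
BINARY_OP - → 1 - 1 = 0. Stack: [11, 0]
BINARY_OP + → 11 + 0 = 11. Stack: [11]
STORE_FAST k → k=11. Stack: []
LOAD_FAST_LOAD_FAST a,k → push 1,11. Stack: [1, 11]
COMPARE_OP bool(<=) → 1 vs 11 = True. Stack: [True]
POP_JUMP_IF_FALSE → pop True; no jump. Stack: []
LOAD_FAST_LOAD_FAST a,a → push 1,1. Stack: [1, 1]
BINARY_OP + → 1 + 1 = 2. Stack: [2]
LOAD_CONST → push 4. Stack: [2, 4]
BINARY_OP >> → 2 >> 4 = 0. Stack: [0]
STORE_FAST z → z=0. Stack: []
LOAD_FAST z → push 0. Stack: [0]
LOAD_CONST → push 1. Stack: [0, 1]
BINARY_OP - → 0 - 1 = -1. Stack: [-1]
LOAD_FAST k → push 11. Stack: [-1, 11]
BINARY_OP + → -1 + 11 = 10. Stack: [10]
STORE_FAST z → z=10. Stack: []
LOAD_FAST z → push 10. Stack: [10]
RETURN_VALUE → return 10.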